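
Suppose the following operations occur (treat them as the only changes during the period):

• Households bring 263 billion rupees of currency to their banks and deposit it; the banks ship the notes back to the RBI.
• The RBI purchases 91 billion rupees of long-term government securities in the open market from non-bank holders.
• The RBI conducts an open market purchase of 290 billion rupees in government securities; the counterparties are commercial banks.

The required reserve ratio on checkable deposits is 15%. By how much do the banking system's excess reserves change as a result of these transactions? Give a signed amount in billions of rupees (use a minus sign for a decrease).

Currency deposit 263 billion rupees: reserves +263B, deposits +263B.
Asset purchase (from non-banks) 91 billion rupees: reserves +91B, deposits +91B.
OMO purchase (from banks) 290 billion rupees: reserves +290B, deposits 0.
Totals: Δreserves = +644B, Δdeposits = +354B.
Δrequired reserves = 15% × +354B = +53.1B.
Δexcess reserves = Δreserves − Δrequired = +644B − (+53.1B) = +590.9 billion.

+590.9 billion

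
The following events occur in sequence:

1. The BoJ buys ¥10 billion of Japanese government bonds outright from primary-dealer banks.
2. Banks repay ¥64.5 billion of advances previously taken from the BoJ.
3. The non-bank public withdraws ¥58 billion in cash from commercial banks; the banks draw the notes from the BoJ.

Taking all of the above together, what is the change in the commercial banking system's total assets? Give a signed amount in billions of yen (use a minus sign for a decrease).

OMO purchase (from banks) ¥10 billion: just an asset swap on bank balance sheets → 0.
Discount-window repayment ¥64.5 billion: bank balance sheets shrink → −¥64.5B.
Currency withdrawal ¥58 billion: bank balance sheets shrink → −¥58B.
Net: 0 − 64.5 − 58 = -¥122.5 billion.

-¥122.5 billion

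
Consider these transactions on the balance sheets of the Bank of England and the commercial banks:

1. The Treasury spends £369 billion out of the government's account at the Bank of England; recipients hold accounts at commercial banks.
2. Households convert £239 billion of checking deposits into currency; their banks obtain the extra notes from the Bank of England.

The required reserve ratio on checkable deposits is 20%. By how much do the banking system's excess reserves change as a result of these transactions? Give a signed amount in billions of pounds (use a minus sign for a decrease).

Government spending £369 billion: reserves +£369B, deposits +£369B.
Currency withdrawal £239 billion: reserves −£239B, deposits −£239B.
Totals: Δreserves = +£130B, Δdeposits = +£130B.
Δrequired reserves = 20% × +£130B = +£26B.
Δexcess reserves = Δreserves − Δrequired = +£130B − (+£26B) = +£104 billion.

+£104 billion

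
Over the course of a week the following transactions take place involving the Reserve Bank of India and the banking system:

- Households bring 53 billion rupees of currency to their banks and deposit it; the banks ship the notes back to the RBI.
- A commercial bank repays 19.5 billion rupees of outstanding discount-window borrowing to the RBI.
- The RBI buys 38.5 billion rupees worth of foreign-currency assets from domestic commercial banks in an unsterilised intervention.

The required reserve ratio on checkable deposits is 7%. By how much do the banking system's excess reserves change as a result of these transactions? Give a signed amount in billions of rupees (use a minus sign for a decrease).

Currency deposit 53 billion rupees: reserves +53B, deposits +53B.
Discount-window repayment 19.5 billion rupees: reserves −19.5B, deposits 0.
FX purchase 38.5 billion rupees: reserves +38.5B, deposits 0.
Totals: Δreserves = +72B, Δdeposits = +53B.
Δrequired reserves = 7% × +53B = +3.71B.
Δexcess reserves = Δreserves − Δrequired = +72B − (+3.71B) = +68.29 billion.

+68.29 billion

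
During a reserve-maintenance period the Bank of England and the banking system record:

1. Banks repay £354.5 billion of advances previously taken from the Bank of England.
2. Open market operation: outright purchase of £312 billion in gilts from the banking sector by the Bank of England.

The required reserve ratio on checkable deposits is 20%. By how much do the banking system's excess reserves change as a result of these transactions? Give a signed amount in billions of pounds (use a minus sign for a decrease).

Discount-window repayment £354.5 billion: reserves −£354.5B, deposits 0.
OMO purchase (from banks) £312 billion: reserves +£312B, deposits 0.
Totals: Δreserves = −£42.5B, Δdeposits = 0.
Δrequired reserves = 20% × 0 = 0.
Δexcess reserves = Δreserves − Δrequired = −£42.5B − (0) = -£42.5 billion.

-£42.5 billion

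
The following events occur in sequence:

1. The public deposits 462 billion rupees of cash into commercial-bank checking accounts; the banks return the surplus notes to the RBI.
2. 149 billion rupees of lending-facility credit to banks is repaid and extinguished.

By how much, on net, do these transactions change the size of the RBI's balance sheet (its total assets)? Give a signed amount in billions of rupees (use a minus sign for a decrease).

-149 billion

Currency deposit 462 billion rupees: only the composition of liabilities changes → 0.
Discount-window repayment 149 billion rupees: an RBI asset is shed → −149B.
Net: 0 − 149 = -149 billion.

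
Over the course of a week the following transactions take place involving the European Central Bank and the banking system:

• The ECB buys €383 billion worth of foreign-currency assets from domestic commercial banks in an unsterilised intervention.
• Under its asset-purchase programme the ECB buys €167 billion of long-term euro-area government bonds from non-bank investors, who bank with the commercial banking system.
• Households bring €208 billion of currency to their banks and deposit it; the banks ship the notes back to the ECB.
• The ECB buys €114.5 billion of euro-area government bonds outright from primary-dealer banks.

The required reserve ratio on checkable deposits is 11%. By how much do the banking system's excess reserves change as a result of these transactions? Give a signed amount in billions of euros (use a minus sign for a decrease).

FX purchase €383 billion: reserves +€383B, deposits 0.
Asset purchase (from non-banks) €167 billion: reserves +€167B, deposits +€167B.
Currency deposit €208 billion: reserves +€208B, deposits +€208B.
OMO purchase (from banks) €114.5 billion: reserves +€114.5B, deposits 0.
Totals: Δreserves = +€872.5B, Δdeposits = +€375B.
Δrequired reserves = 11% × +€375B = +€41.25B.
Δexcess reserves = Δreserves − Δrequired = +€872.5B − (+€41.25B) = +€831.25 billion.

+€831.25 billion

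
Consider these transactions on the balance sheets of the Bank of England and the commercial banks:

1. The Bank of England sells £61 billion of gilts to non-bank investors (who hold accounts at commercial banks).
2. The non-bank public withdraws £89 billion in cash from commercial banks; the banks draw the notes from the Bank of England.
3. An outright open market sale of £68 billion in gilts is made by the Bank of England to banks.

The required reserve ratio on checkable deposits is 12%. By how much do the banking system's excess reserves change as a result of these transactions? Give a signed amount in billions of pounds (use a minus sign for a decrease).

-£200 billion

Asset sale (to non-banks) £61 billion: reserves −£61B, deposits −£61B.
Currency withdrawal £89 billion: reserves −£89B, deposits −£89B.
OMO sale (to banks) £68 billion: reserves −£68B, deposits 0.
Totals: Δreserves = −£218B, Δdeposits = −£150B.
Δrequired reserves = 12% × −£150B = −£18B.
Δexcess reserves = Δreserves − Δrequired = −£218B − (−£18B) = -£200 billion.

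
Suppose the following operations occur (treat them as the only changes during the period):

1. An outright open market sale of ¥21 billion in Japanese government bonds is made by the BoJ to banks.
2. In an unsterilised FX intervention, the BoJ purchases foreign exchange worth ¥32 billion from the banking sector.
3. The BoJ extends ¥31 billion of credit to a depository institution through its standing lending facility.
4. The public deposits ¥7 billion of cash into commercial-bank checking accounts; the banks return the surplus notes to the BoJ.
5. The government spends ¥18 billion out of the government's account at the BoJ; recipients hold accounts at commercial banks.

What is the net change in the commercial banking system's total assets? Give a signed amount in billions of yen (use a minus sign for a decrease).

BoJ balance sheet:
  Assets:      Securities −¥21B, Loans to banks +¥31B, Foreign assets +¥32B
  Liabilities: Bank reserves +¥67B, Currency in circulation −¥7B, Government deposits −¥18B
Commercial banking system:
  Assets:      Reserves at CB +¥67B, Securities +¥21B, Foreign assets −¥32B
  Liabilities: Checkable deposits +¥25B, Borrowings from CB +¥31B
Change in total bank assets = +¥56 billion.

+¥56 billion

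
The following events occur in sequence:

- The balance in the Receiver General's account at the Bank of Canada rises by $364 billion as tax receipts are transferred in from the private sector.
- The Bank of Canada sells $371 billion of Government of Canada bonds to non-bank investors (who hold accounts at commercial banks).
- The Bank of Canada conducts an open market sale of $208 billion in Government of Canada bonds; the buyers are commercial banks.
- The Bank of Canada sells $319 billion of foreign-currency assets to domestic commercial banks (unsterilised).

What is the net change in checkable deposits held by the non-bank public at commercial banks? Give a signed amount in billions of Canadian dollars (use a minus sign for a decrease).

Bank of Canada balance sheet:
  Assets:      Securities −$579B, Foreign assets −$319B
  Liabilities: Bank reserves −$1262B, Government deposits +$364B
Commercial banking system:
  Assets:      Reserves at CB −$1262B, Securities +$208B, Foreign assets +$319B
  Liabilities: Checkable deposits −$735B
So the change in checkable deposits held by the non-bank public at commercial banks is -$735 billion.

-$735 billion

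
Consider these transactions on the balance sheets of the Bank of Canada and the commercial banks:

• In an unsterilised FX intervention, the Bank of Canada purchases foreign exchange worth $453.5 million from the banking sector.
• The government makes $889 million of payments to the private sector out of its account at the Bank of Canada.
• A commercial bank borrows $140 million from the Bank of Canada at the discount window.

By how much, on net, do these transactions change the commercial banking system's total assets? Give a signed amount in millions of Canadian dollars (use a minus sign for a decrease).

Bank of Canada balance sheet:
  Assets:      Loans to banks +$140M, Foreign assets +$453.5M
  Liabilities: Bank reserves +$1482.5M, Government deposits −$889M
Commercial banking system:
  Assets:      Reserves at CB +$1482.5M, Foreign assets −$453.5M
  Liabilities: Checkable deposits +$889M, Borrowings from CB +$140M
Change in total bank assets = +$1029 million.

+$1029 million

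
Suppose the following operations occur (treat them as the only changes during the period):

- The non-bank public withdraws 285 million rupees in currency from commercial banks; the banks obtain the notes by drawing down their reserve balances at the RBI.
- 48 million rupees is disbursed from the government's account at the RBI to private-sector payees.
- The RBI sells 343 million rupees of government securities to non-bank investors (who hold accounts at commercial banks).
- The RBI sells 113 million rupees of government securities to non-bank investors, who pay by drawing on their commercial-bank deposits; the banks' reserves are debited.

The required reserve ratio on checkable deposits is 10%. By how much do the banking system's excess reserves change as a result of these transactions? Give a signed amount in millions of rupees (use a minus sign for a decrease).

Currency withdrawal 285 million rupees: reserves −285M, deposits −285M.
Government spending 48 million rupees: reserves +48M, deposits +48M.
Asset sale (to non-banks) 343 million rupees: reserves −343M, deposits −343M.
Asset sale (to non-banks) 113 million rupees: reserves −113M, deposits −113M.
Totals: Δreserves = −693M, Δdeposits = −693M.
Δrequired reserves = 10% × −693M = −69.3M.
Δexcess reserves = Δreserves − Δrequired = −693M − (−69.3M) = -623.7 million.

-623.7 million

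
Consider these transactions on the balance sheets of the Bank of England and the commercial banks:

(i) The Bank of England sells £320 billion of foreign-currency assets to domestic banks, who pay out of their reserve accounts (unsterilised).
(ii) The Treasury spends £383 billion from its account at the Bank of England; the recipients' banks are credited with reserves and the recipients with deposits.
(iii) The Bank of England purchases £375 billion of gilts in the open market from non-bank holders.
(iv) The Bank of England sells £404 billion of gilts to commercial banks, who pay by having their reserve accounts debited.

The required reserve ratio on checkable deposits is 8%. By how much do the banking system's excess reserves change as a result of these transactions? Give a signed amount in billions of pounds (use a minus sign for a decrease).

-£26.64 billion

FX sale £320 billion: reserves −£320B, deposits 0.
Government spending £383 billion: reserves +£383B, deposits +£383B.
Asset purchase (from non-banks) £375 billion: reserves +£375B, deposits +£375B.
OMO sale (to banks) £404 billion: reserves −£404B, deposits 0.
Totals: Δreserves = +£34B, Δdeposits = +£758B.
Δrequired reserves = 8% × +£758B = +£60.64B.
Δexcess reserves = Δreserves − Δrequired = +£34B − (+£60.64B) = -£26.64 billion.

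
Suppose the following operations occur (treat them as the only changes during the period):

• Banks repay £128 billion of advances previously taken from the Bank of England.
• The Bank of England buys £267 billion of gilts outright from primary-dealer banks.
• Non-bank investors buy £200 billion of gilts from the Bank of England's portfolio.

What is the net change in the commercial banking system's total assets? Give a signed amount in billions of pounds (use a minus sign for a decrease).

Bank of England balance sheet:
  Assets:      Securities +£67B, Loans to banks −£128B
  Liabilities: Bank reserves −£61B
Commercial banking system:
  Assets:      Reserves at CB −£61B, Securities −£267B
  Liabilities: Checkable deposits −£200B, Borrowings from CB −£128B
Change in total bank assets = -£328 billion.

-£328 billion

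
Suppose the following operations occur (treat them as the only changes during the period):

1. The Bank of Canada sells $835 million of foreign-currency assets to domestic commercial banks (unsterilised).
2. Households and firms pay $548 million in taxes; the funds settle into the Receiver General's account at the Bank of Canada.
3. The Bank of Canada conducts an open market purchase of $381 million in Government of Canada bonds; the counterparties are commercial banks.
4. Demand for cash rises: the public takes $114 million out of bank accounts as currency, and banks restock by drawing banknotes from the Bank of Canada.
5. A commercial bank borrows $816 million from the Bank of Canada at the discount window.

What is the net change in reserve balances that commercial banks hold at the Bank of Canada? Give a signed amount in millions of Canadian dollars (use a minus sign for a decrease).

-$300 million

FX sale $835 million: the buying banks pay out of their reserve balances → −$835M.
Government account inflow $548 million: funds move from bank reserves into the government account → −$548M.
OMO purchase (from banks) $381 million: the Bank of Canada pays by crediting reserve accounts → +$381M.
Currency withdrawal $114 million: banks swap reserves for currency → −$114M.
Discount-window loan $816 million: the loan is credited to the bank's reserve account → +$816M.
Net: −835 − 548 + 381 − 114 + 816 = -$300 million.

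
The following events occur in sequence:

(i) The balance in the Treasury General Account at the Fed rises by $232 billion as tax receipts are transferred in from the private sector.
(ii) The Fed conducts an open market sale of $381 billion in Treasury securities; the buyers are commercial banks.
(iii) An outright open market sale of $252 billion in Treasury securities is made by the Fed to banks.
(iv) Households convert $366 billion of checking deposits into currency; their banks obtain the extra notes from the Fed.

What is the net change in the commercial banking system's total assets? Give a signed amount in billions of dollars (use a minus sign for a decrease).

-$598 billion

Fed balance sheet:
  Assets:      Securities −$633B
  Liabilities: Bank reserves −$1231B, Currency in circulation +$366B, Government deposits +$232B
Commercial banking system:
  Assets:      Reserves at CB −$1231B, Securities +$633B
  Liabilities: Checkable deposits −$598B
Change in total bank assets = -$598 billion.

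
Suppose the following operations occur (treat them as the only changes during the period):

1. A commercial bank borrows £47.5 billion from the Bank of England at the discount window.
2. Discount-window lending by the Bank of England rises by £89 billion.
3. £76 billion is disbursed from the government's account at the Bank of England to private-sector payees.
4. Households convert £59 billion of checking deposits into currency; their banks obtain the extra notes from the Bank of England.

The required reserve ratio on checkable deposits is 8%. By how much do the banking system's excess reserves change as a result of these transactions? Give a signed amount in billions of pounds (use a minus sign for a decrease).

Discount-window loan £47.5 billion: reserves +£47.5B, deposits 0.
Discount-window loan £89 billion: reserves +£89B, deposits 0.
Government spending £76 billion: reserves +£76B, deposits +£76B.
Currency withdrawal £59 billion: reserves −£59B, deposits −£59B.
Totals: Δreserves = +£153.5B, Δdeposits = +£17B.
Δrequired reserves = 8% × +£17B = +£1.36B.
Δexcess reserves = Δreserves − Δrequired = +£153.5B − (+£1.36B) = +£152.14 billion.

+£152.14 billion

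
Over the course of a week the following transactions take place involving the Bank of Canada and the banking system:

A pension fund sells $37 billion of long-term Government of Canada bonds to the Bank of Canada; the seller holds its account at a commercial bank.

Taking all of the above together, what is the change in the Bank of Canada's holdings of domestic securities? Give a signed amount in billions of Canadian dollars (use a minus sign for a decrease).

Asset purchase (from non-banks) $37 billion: securities added to the Bank of Canada's portfolio → +$37B.

+$37 billion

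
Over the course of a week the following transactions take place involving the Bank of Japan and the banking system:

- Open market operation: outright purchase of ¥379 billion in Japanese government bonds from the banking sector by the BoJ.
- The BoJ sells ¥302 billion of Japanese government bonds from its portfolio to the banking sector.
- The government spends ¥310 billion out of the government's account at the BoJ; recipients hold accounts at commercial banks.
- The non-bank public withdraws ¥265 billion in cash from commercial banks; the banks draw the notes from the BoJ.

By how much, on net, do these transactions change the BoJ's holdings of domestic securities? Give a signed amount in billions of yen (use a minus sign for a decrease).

BoJ balance sheet:
  Assets:      Securities +¥77B
  Liabilities: Bank reserves +¥122B, Currency in circulation +¥265B, Government deposits −¥310B
Commercial banking system:
  Assets:      Reserves at CB +¥122B, Securities −¥77B
  Liabilities: Checkable deposits +¥45B
So the change in the BoJ's holdings of domestic securities is +¥77 billion.

+¥77 billion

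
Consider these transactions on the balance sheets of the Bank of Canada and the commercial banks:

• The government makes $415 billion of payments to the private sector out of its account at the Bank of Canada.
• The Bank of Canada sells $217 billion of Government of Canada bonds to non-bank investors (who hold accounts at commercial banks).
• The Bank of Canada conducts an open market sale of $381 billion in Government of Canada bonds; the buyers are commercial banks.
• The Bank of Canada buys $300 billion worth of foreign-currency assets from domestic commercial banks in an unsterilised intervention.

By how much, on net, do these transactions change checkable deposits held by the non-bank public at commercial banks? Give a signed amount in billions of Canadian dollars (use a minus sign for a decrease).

+$198 billion

Bank of Canada balance sheet:
  Assets:      Securities −$598B, Foreign assets +$300B
  Liabilities: Bank reserves +$117B, Government deposits −$415B
Commercial banking system:
  Assets:      Reserves at CB +$117B, Securities +$381B, Foreign assets −$300B
  Liabilities: Checkable deposits +$198B
So the change in checkable deposits held by the non-bank public at commercial banks is +$198 billion.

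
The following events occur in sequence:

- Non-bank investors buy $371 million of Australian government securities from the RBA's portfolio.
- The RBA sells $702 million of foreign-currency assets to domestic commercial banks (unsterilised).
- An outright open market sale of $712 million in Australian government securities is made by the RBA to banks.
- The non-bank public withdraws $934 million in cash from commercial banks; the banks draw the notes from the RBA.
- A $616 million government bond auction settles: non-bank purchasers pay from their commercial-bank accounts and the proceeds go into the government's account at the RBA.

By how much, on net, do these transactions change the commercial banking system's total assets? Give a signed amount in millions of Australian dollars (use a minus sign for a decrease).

-$1921 million

Asset sale (to non-banks) $371 million: bank balance sheets shrink → −$371M.
FX sale $702 million: just an asset swap on bank balance sheets → 0.
OMO sale (to banks) $712 million: just an asset swap on bank balance sheets → 0.
Currency withdrawal $934 million: bank balance sheets shrink → −$934M.
Government account inflow $616 million: bank balance sheets shrink → −$616M.
Net: −371 + 0 + 0 − 934 − 616 = -$1921 million.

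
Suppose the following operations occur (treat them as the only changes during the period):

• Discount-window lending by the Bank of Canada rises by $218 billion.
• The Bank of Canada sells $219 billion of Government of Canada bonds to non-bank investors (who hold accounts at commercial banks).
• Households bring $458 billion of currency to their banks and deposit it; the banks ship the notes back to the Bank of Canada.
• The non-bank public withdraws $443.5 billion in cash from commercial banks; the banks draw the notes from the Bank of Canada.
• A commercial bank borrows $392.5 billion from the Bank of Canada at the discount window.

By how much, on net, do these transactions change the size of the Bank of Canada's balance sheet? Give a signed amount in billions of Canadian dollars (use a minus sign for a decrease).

+$391.5 billion

Discount-window loan $218 billion: a Bank of Canada asset is acquired → +$218B.
Asset sale (to non-banks) $219 billion: a Bank of Canada asset is shed → −$219B.
Currency deposit $458 billion: only the composition of liabilities changes → 0.
Currency withdrawal $443.5 billion: only the composition of liabilities changes → 0.
Discount-window loan $392.5 billion: a Bank of Canada asset is acquired → +$392.5B.
Net: 218 − 219 + 0 + 0 + 392.5 = +$391.5 billion.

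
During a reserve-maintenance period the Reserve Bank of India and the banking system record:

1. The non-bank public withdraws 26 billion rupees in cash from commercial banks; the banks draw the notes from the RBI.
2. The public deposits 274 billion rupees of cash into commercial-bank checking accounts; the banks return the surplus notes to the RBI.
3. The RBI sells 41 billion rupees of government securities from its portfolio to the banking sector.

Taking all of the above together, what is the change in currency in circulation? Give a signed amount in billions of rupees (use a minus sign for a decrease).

RBI balance sheet:
  Assets:      Securities −41B
  Liabilities: Bank reserves +207B, Currency in circulation −248B
So the change in currency in circulation is -248 billion.

-248 billion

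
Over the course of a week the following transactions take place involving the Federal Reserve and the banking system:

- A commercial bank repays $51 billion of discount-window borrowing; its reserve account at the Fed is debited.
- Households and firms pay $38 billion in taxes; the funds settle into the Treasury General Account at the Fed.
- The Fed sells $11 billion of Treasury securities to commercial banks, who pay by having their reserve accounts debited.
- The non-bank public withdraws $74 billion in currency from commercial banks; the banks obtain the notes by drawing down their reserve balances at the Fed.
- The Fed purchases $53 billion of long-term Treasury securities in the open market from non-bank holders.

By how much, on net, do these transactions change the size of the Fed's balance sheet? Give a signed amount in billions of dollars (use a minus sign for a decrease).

-$9 billion

Discount-window repayment $51 billion: a Fed asset is shed → −$51B.
Government account inflow $38 billion: only the composition of liabilities changes → 0.
OMO sale (to banks) $11 billion: a Fed asset is shed → −$11B.
Currency withdrawal $74 billion: only the composition of liabilities changes → 0.
Asset purchase (from non-banks) $53 billion: a Fed asset is acquired → +$53B.
Net: −51 + 0 − 11 + 0 + 53 = -$9 billion.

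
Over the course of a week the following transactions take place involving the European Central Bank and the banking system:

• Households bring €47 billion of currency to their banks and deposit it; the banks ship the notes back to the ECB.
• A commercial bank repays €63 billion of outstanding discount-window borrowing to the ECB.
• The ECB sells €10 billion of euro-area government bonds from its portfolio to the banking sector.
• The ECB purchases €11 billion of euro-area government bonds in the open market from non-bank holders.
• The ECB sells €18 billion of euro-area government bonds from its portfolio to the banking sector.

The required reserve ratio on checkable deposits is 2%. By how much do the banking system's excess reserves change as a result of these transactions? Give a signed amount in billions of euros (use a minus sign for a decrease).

Currency deposit €47 billion: reserves +€47B, deposits +€47B.
Discount-window repayment €63 billion: reserves −€63B, deposits 0.
OMO sale (to banks) €10 billion: reserves −€10B, deposits 0.
Asset purchase (from non-banks) €11 billion: reserves +€11B, deposits +€11B.
OMO sale (to banks) €18 billion: reserves −€18B, deposits 0.
Totals: Δreserves = −€33B, Δdeposits = +€58B.
Δrequired reserves = 2% × +€58B = +€1.16B.
Δexcess reserves = Δreserves − Δrequired = −€33B − (+€1.16B) = -€34.16 billion.

-€34.16 billion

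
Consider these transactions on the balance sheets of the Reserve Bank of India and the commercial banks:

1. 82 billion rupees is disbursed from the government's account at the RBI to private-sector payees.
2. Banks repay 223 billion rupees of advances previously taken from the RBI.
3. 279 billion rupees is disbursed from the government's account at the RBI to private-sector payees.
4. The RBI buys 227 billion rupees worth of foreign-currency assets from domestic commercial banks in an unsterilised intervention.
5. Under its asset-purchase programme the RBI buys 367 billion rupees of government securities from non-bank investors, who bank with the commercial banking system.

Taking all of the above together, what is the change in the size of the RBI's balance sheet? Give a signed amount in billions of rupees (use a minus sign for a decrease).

RBI balance sheet:
  Assets:      Securities +367B, Loans to banks −223B, Foreign assets +227B
  Liabilities: Bank reserves +732B, Government deposits −361B
Change in total RBI assets = +371 billion.

+371 billion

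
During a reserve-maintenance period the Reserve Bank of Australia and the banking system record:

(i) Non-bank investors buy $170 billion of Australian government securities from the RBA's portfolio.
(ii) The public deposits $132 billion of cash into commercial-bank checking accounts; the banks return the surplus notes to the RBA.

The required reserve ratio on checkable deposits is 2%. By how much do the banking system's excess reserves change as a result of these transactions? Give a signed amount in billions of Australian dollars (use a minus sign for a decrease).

Asset sale (to non-banks) $170 billion: reserves −$170B, deposits −$170B.
Currency deposit $132 billion: reserves +$132B, deposits +$132B.
Totals: Δreserves = −$38B, Δdeposits = −$38B.
Δrequired reserves = 2% × −$38B = −$0.76B.
Δexcess reserves = Δreserves − Δrequired = −$38B − (−$0.76B) = -$37.24 billion.

-$37.24 billion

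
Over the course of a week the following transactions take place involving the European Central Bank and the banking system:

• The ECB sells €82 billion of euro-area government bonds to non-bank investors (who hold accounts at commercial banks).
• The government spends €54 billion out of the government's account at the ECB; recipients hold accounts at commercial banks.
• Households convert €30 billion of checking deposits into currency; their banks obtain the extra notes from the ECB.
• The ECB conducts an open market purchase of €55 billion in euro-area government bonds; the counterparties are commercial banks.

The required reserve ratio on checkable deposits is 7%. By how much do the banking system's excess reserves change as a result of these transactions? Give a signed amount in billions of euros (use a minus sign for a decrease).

+€1.06 billion

Asset sale (to non-banks) €82 billion: reserves −€82B, deposits −€82B.
Government spending €54 billion: reserves +€54B, deposits +€54B.
Currency withdrawal €30 billion: reserves −€30B, deposits −€30B.
OMO purchase (from banks) €55 billion: reserves +€55B, deposits 0.
Totals: Δreserves = −€3B, Δdeposits = −€58B.
Δrequired reserves = 7% × −€58B = −€4.06B.
Δexcess reserves = Δreserves − Δrequired = −€3B − (−€4.06B) = +€1.06 billion.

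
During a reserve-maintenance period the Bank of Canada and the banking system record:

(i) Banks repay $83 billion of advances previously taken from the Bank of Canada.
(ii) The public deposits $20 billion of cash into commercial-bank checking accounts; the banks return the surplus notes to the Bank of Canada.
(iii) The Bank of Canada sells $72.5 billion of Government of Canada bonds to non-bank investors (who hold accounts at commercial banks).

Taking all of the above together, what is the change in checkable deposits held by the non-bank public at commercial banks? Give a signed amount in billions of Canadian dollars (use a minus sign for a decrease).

Discount-window repayment $83 billion: the counterparty is a bank, so public deposits are unchanged → 0.
Currency deposit $20 billion: non-bank counterparties' bank balances rise → +$20B.
Asset sale (to non-banks) $72.5 billion: non-bank counterparties' bank balances fall → −$72.5B.
Net: 0 + 20 − 72.5 = -$52.5 billion.

-$52.5 billion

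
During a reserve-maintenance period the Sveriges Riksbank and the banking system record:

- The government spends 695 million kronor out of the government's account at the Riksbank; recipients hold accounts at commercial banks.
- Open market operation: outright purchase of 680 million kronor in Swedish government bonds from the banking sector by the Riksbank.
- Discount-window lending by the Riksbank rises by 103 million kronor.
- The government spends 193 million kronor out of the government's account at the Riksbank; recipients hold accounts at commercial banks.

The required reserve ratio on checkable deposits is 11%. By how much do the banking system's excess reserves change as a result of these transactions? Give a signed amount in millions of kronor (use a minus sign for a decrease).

+1573.32 million

Government spending 695 million kronor: reserves +695M, deposits +695M.
OMO purchase (from banks) 680 million kronor: reserves +680M, deposits 0.
Discount-window loan 103 million kronor: reserves +103M, deposits 0.
Government spending 193 million kronor: reserves +193M, deposits +193M.
Totals: Δreserves = +1671M, Δdeposits = +888M.
Δrequired reserves = 11% × +888M = +97.68M.
Δexcess reserves = Δreserves − Δrequired = +1671M − (+97.68M) = +1573.32 million.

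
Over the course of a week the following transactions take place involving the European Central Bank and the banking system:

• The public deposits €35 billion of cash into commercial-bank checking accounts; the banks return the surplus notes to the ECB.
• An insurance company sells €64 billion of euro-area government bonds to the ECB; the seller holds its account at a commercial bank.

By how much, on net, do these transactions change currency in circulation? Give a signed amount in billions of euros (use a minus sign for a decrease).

Currency deposit €35 billion: notes return to the central bank → −€35B.
Asset purchase (from non-banks) €64 billion: no currency enters or leaves circulation → 0.
Net: −35 + 0 = -€35 billion.

-€35 billion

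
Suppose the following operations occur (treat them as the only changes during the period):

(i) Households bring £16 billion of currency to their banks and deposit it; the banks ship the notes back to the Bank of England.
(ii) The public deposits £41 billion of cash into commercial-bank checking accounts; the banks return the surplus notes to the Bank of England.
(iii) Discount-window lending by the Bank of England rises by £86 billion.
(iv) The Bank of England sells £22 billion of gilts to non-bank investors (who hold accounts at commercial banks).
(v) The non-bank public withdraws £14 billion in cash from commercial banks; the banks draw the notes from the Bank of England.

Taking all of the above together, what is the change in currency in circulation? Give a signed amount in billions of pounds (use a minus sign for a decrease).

Currency deposit £16 billion: notes return to the central bank → −£16B.
Currency deposit £41 billion: notes return to the central bank → −£41B.
Discount-window loan £86 billion: no currency enters or leaves circulation → 0.
Asset sale (to non-banks) £22 billion: no currency enters or leaves circulation → 0.
Currency withdrawal £14 billion: notes leave the central bank → +£14B.
Net: −16 − 41 + 0 + 0 + 14 = -£43 billion.

-£43 billion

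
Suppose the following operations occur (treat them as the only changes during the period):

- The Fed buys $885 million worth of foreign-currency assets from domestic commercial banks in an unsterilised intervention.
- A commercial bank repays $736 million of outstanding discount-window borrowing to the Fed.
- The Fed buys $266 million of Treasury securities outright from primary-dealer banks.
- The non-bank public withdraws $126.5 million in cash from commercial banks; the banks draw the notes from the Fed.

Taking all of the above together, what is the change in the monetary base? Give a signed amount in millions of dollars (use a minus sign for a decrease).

FX purchase $885 million: Fed balance sheet expands → +$885M.
Discount-window repayment $736 million: Fed balance sheet contracts → −$736M.
OMO purchase (from banks) $266 million: Fed balance sheet expands → +$266M.
Currency withdrawal $126.5 million: just a shift between currency and reserves — both are base money → 0.
Net: 885 − 736 + 266 + 0 = +$415 million.

+$415 million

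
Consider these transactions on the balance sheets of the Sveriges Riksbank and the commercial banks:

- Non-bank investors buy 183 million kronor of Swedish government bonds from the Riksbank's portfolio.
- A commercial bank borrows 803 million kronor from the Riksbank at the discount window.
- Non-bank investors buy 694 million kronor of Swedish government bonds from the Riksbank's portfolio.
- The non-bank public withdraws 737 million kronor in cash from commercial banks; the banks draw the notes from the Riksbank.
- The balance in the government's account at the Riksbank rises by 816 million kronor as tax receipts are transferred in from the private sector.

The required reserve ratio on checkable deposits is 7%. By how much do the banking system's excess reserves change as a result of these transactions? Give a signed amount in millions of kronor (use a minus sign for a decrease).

-1456.9 million

Asset sale (to non-banks) 183 million kronor: reserves −183M, deposits −183M.
Discount-window loan 803 million kronor: reserves +803M, deposits 0.
Asset sale (to non-banks) 694 million kronor: reserves −694M, deposits −694M.
Currency withdrawal 737 million kronor: reserves −737M, deposits −737M.
Government account inflow 816 million kronor: reserves −816M, deposits −816M.
Totals: Δreserves = −1627M, Δdeposits = −2430M.
Δrequired reserves = 7% × −2430M = −170.1M.
Δexcess reserves = Δreserves − Δrequired = −1627M − (−170.1M) = -1456.9 million.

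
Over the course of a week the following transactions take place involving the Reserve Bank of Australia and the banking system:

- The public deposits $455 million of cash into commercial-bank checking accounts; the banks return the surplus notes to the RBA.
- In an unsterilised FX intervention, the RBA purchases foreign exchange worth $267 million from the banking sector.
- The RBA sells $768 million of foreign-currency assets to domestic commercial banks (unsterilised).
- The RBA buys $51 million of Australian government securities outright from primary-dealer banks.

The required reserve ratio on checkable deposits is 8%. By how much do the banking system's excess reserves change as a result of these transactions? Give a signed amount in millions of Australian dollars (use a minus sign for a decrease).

Currency deposit $455 million: reserves +$455M, deposits +$455M.
FX purchase $267 million: reserves +$267M, deposits 0.
FX sale $768 million: reserves −$768M, deposits 0.
OMO purchase (from banks) $51 million: reserves +$51M, deposits 0.
Totals: Δreserves = +$5M, Δdeposits = +$455M.
Δrequired reserves = 8% × +$455M = +$36.4M.
Δexcess reserves = Δreserves − Δrequired = +$5M − (+$36.4M) = -$31.4 million.

-$31.4 million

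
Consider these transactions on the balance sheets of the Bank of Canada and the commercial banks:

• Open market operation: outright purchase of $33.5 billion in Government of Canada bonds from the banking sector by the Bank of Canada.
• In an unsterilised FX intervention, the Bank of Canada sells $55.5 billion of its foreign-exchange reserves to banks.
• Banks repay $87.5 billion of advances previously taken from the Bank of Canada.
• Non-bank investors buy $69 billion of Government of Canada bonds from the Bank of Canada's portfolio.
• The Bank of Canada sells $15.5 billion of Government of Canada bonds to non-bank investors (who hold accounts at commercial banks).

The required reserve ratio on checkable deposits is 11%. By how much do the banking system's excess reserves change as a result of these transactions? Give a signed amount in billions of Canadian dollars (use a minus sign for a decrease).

OMO purchase (from banks) $33.5 billion: reserves +$33.5B, deposits 0.
FX sale $55.5 billion: reserves −$55.5B, deposits 0.
Discount-window repayment $87.5 billion: reserves −$87.5B, deposits 0.
Asset sale (to non-banks) $69 billion: reserves −$69B, deposits −$69B.
Asset sale (to non-banks) $15.5 billion: reserves −$15.5B, deposits −$15.5B.
Totals: Δreserves = −$194B, Δdeposits = −$84.5B.
Δrequired reserves = 11% × −$84.5B = −$9.295B.
Δexcess reserves = Δreserves − Δrequired = −$194B − (−$9.295B) = -$184.705 billion.

-$184.705 billion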